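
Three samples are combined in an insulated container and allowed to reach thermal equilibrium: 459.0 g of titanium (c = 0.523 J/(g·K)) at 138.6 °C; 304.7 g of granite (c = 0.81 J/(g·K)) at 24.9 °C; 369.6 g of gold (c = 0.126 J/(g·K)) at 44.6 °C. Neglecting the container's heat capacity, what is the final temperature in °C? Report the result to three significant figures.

Σ mᵢcᵢ(T − Tᵢ) = 0  ⇒  T = Σ mᵢcᵢTᵢ / Σ mᵢcᵢ
Σ mᵢcᵢ = 459.0×0.523 + 304.7×0.81 + 369.6×0.126 = 533.4336
Σ mᵢcᵢTᵢ = 240.057×138.6 + 246.807×24.9 + 46.5696×44.6 = 41494
T = 41494 / 533.4336 = 77.79 °C

T_f = 77.8 °C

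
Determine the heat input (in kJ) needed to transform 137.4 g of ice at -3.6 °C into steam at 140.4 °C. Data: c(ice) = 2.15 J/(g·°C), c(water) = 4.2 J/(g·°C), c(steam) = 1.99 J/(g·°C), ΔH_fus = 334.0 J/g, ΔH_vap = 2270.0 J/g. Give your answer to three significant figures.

q1 (heat ice -3.6→0.0 °C): 137.4 × 2.15 × 3.6 = 1063 J
q2 (melt at 0 °C): 137.4 × 334.0 = 45892 J
q3 (heat water 0.0→100.0 °C): 137.4 × 4.2 × 100.0 = 57708 J
q4 (vaporize at 100 °C): 137.4 × 2270.0 = 311898 J
q5 (heat steam 100.0→140.4 °C): 137.4 × 1.99 × 40.4 = 11046 J
Total: 1063 + 45892 + 57708 + 311898 + 11046 = 427607 J = 428 kJ

q = 428 kJ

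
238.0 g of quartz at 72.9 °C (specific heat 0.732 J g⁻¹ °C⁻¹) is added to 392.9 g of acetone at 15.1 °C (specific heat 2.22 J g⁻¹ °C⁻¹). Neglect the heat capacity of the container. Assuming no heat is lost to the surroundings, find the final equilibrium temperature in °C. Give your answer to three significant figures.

Heat lost by quartz = heat gained by acetone.
(238.0)(0.732)(72.9 − T) = (392.9)(2.22)(T − 15.1)
174.216 (72.9 − T) = 872.238 (T − 15.1)
12700 − 174.216 T = 872.238 T − 13171
25871 = 1046.454 T
T = 24.72 °C

T_f = 24.7 °C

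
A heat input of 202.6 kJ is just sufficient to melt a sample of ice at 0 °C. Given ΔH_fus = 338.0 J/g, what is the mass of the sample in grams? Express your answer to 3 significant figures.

m = q / ΔH_fus = 202600 J / 338.0 J/g = 599 g

m = 599 g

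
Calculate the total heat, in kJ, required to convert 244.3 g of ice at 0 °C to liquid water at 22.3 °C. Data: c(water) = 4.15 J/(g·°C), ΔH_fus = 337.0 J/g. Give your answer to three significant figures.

q = 105 kJ

q1 (melt at 0 °C): 244.3 × 337.0 = 82329 J
q2 (heat water 0.0→22.3 °C): 244.3 × 4.15 × 22.3 = 22609 J
Total: 82329 + 22609 = 104938 J = 105 kJ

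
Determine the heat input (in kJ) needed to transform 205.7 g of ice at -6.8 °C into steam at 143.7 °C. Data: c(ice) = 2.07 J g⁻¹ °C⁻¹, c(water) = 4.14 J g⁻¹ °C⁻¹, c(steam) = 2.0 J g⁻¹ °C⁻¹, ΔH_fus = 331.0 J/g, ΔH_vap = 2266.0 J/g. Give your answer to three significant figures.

q = 640 kJ

q1 (heat ice -6.8→0.0 °C): 205.7 × 2.07 × 6.8 = 2895 J
q2 (melt at 0 °C): 205.7 × 331.0 = 68087 J
q3 (heat water 0.0→100.0 °C): 205.7 × 4.14 × 100.0 = 85160 J
q4 (vaporize at 100 °C): 205.7 × 2266.0 = 466116 J
q5 (heat steam 100.0→143.7 °C): 205.7 × 2.0 × 43.7 = 17978 J
Total: 2895 + 68087 + 85160 + 466116 + 17978 = 640236 J = 640 kJ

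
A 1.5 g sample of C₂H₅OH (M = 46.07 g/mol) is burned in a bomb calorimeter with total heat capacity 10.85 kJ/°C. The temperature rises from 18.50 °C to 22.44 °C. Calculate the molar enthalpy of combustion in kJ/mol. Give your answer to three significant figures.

ΔH = -1310 kJ/mol

ΔT = 22.44 − 18.50 = 3.94 °C
q_cal = C_cal × ΔT = 10.85 × 3.94 = 42.749 kJ
n = 1.5 / 46.07 = 0.03256 mol
q_rxn = −q_cal = -42.749 kJ
ΔH = -42.749 / 0.03256 = -1313 kJ/mol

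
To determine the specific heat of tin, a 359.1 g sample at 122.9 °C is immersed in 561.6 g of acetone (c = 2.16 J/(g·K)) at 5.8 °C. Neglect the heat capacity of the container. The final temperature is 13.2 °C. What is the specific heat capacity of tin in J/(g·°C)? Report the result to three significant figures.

c = 0.228 J/(g·°C)

q_gained = (561.6 × 2.16) × (13.2 − 5.8) = 8977 J
q_lost = 359.1 × c × (122.9 − 13.2) = 39393.27 c
Set equal: c = 8977 / 39393.27 = 0.228 J/(g·°C)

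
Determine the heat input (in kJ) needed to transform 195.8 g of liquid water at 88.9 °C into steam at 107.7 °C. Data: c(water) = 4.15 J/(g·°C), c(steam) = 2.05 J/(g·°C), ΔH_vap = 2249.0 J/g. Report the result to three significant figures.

q1 (heat water 88.9→100.0 °C): 195.8 × 4.15 × 11.1 = 9020 J
q2 (vaporize at 100 °C): 195.8 × 2249.0 = 440354 J
q3 (heat steam 100.0→107.7 °C): 195.8 × 2.05 × 7.7 = 3091 J
Total: 9020 + 440354 + 3091 = 452465 J = 452 kJ

q = 452 kJ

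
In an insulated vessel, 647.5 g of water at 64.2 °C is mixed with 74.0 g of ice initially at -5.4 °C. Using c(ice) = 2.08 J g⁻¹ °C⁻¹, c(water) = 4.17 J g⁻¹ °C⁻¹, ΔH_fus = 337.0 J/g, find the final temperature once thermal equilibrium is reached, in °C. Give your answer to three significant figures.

Heat to bring ice to 0 °C and melt it: q₁ = 74.0×2.08×5.4 + 74.0×337.0 = 25769 J
Heat the water can supply cooling to 0 °C: 647.5×4.17×64.2 = 173345 J > q₁, so all ice melts.
Energy balance: 647.5×4.17×(64.2 − T) = 25769 + 74.0×4.17×(T − 0)
2700.075(64.2 − T) = 25769 + 308.58 T
173345 − 25769 = 3008.655 T
T = 147576 / 3008.655 = 49.05 °C

T_f = 49.1 °C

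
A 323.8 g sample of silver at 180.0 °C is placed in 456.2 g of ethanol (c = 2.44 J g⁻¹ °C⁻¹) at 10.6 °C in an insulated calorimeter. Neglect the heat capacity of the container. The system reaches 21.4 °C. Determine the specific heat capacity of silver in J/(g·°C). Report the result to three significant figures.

q_gained = (456.2 × 2.44) × (21.4 − 10.6) = 12020 J
q_lost = 323.8 × c × (180.0 − 21.4) = 51354.68 c
Set equal: c = 12020 / 51354.68 = 0.234 J/(g·°C)

c = 0.234 J/(g·°C)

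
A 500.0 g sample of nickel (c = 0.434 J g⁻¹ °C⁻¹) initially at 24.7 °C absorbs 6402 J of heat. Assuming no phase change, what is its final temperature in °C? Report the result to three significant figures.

T_f = 54.2 °C

ΔT = q / (m c) = 6402 / (500.0 × 0.434) = 29.50 °C
T_f = 24.7 + 29.50 = 54.20 °C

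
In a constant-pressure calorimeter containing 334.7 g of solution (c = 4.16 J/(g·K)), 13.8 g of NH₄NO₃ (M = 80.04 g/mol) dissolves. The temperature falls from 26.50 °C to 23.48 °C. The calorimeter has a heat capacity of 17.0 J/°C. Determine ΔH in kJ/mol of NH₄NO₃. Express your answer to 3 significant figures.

ΔH = 24.7 kJ/mol

|ΔT| = |23.48 − 26.50| = 3.02 °C
|q_surr| = (334.7 × 4.16 + 17.0) × 3.02 = 1409.352 × 3.02 = 4256 J
n(NH₄NO₃) = 13.8 / 80.04 = 0.1724 mol
Temperature fell, so q_rxn = +|q_surr| = 4.256 kJ
ΔH = q_rxn / n = 24.69 kJ/mol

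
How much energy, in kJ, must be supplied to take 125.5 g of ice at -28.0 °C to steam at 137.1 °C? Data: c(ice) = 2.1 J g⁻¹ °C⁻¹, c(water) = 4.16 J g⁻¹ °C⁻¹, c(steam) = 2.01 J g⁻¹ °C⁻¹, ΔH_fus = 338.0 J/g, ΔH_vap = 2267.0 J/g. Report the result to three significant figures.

q1 (heat ice -28.0→0.0 °C): 125.5 × 2.1 × 28.0 = 7379 J
q2 (melt at 0 °C): 125.5 × 338.0 = 42419 J
q3 (heat water 0.0→100.0 °C): 125.5 × 4.16 × 100.0 = 52208 J
q4 (vaporize at 100 °C): 125.5 × 2267.0 = 284509 J
q5 (heat steam 100.0→137.1 °C): 125.5 × 2.01 × 37.1 = 9359 J
Total: 7379 + 42419 + 52208 + 284509 + 9359 = 395874 J = 396 kJ

q = 396 kJ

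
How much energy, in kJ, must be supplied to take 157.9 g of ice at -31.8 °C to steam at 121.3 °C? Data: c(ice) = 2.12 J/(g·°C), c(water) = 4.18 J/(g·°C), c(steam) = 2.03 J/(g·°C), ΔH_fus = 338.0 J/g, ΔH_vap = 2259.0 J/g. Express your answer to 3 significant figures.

q1 (heat ice -31.8→0.0 °C): 157.9 × 2.12 × 31.8 = 10645 J
q2 (melt at 0 °C): 157.9 × 338.0 = 53370 J
q3 (heat water 0.0→100.0 °C): 157.9 × 4.18 × 100.0 = 66002 J
q4 (vaporize at 100 °C): 157.9 × 2259.0 = 356696 J
q5 (heat steam 100.0→121.3 °C): 157.9 × 2.03 × 21.3 = 6827 J
Total: 10645 + 53370 + 66002 + 356696 + 6827 = 493540 J = 494 kJ

q = 494 kJ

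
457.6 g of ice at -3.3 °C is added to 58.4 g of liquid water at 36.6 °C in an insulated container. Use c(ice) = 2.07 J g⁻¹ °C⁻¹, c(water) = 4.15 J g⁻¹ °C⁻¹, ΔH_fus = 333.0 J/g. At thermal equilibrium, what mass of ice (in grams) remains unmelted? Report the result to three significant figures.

Heat to warm all ice to 0 °C: 457.6×2.07×3.3 = 3125.9 J
Heat released by water cooling to 0 °C: 58.4×4.15×36.6 = 8870.4 J
8870.4 J < 3125.9 + 457.6×333.0 = 155506.7 J, so not all ice melts; final T = 0 °C.
Heat left for melting: 8870.4 − 3125.9 = 5744.5 J
Mass melted = 5744.5 / 333.0 = 17.25 g
Ice remaining = 457.6 − 17.25 = 440.35 g

m_ice remaining = 440 g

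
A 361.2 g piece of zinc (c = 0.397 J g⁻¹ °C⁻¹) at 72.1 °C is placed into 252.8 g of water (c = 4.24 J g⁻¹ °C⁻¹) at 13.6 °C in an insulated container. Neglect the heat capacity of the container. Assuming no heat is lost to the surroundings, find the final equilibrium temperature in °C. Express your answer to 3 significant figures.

T_f = 20.5 °C

Heat lost by zinc = heat gained by water.
(361.2)(0.397)(72.1 − T) = (252.8)(4.24)(T − 13.6)
143.3964 (72.1 − T) = 1071.872 (T − 13.6)
10339 − 143.3964 T = 1071.872 T − 14577
24916 = 1215.2684 T
T = 20.50 °C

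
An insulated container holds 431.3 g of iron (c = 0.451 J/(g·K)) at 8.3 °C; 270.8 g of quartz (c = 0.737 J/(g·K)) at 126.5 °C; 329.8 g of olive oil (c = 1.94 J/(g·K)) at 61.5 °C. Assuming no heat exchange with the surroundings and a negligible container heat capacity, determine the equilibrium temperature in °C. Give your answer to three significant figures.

T_f = 64.0 °C

Σ mᵢcᵢ(T − Tᵢ) = 0  ⇒  T = Σ mᵢcᵢTᵢ / Σ mᵢcᵢ
Σ mᵢcᵢ = 431.3×0.451 + 270.8×0.737 + 329.8×1.94 = 1033.9079
Σ mᵢcᵢTᵢ = 194.5163×8.3 + 199.5796×126.5 + 639.812×61.5 = 66210
T = 66210 / 1033.9079 = 64.04 °C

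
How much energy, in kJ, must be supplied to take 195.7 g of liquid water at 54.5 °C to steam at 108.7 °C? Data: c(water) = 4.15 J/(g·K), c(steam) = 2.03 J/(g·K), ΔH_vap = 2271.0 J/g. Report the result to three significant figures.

q = 485 kJ

q1 (heat water 54.5→100.0 °C): 195.7 × 4.15 × 45.5 = 36953 J
q2 (vaporize at 100 °C): 195.7 × 2271.0 = 444435 J
q3 (heat steam 100.0→108.7 °C): 195.7 × 2.03 × 8.7 = 3456 J
Total: 36953 + 444435 + 3456 = 484844 J = 485 kJ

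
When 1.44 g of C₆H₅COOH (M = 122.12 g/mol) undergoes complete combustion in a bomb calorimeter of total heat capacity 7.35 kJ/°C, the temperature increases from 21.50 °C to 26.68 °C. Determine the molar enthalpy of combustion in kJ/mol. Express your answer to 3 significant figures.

ΔT = 26.68 − 21.50 = 5.18 °C
q_cal = C_cal × ΔT = 7.35 × 5.18 = 38.073 kJ
n = 1.44 / 122.12 = 0.01179 mol
q_rxn = −q_cal = -38.073 kJ
ΔH = -38.073 / 0.01179 = -3229 kJ/mol

ΔH = -3230 kJ/mol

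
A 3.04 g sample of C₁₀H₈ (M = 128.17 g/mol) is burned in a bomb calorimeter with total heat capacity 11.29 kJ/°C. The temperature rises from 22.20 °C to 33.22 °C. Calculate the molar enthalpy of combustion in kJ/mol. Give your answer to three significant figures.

ΔH = -5250 kJ/mol

ΔT = 33.22 − 22.20 = 11.02 °C
q_cal = C_cal × ΔT = 11.29 × 11.02 = 124.4158 kJ
n = 3.04 / 128.17 = 0.02372 mol
q_rxn = −q_cal = -124.4158 kJ
ΔH = -124.4158 / 0.02372 = -5245 kJ/mol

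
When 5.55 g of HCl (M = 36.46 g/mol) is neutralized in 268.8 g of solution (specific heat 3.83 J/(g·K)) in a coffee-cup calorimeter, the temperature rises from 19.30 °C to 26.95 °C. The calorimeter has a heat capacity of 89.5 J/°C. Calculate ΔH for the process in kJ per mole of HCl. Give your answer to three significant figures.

ΔH = -56.2 kJ/mol

|ΔT| = |26.95 − 19.30| = 7.65 °C
|q_surr| = (268.8 × 3.83 + 89.5) × 7.65 = 1119.004 × 7.65 = 8560 J
n(HCl) = 5.55 / 36.46 = 0.1522 mol
Temperature rose, so q_rxn = −|q_surr| = -8.560 kJ
ΔH = q_rxn / n = -56.24 kJ/mol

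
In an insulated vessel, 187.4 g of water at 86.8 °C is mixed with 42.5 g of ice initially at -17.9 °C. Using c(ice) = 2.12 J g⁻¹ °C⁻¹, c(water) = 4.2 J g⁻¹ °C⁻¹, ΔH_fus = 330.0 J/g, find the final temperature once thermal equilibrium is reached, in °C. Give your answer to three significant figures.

T_f = 54.6 °C

Heat to bring ice to 0 °C and melt it: q₁ = 42.5×2.12×17.9 + 42.5×330.0 = 15638 J
Heat the water can supply cooling to 0 °C: 187.4×4.2×86.8 = 68318.5 J > q₁, so all ice melts.
Energy balance: 187.4×4.2×(86.8 − T) = 15638 + 42.5×4.2×(T − 0)
787.08(86.8 − T) = 15638 + 178.5 T
68318.5 − 15638 = 965.58 T
T = 52680.5 / 965.58 = 54.56 °C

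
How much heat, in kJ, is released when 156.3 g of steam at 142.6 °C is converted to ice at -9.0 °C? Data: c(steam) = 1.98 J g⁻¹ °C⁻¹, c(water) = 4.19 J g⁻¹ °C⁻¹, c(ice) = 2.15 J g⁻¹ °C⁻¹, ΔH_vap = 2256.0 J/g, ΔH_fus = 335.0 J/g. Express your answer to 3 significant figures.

q1 (cool steam 142.6→100 °C): 156.3 × 1.98 × 42.6 = 13184 J
q2 (condense at 100 °C): 156.3 × 2256.0 = 352613 J
q3 (cool water 100→0 °C): 156.3 × 4.19 × 100.0 = 65490 J
q4 (freeze at 0 °C): 156.3 × 335.0 = 52361 J
q5 (cool ice 0→-9.0 °C): 156.3 × 2.15 × 9.0 = 3024 J
Total: 13184 + 352613 + 65490 + 52361 + 3024 = 486672 J = 487 kJ

q = 487 kJ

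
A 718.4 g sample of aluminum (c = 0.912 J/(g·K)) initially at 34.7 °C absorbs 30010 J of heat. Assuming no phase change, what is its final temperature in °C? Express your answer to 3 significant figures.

T_f = 80.5 °C

ΔT = q / (m c) = 30010 / (718.4 × 0.912) = 45.80 °C
T_f = 34.7 + 45.80 = 80.50 °C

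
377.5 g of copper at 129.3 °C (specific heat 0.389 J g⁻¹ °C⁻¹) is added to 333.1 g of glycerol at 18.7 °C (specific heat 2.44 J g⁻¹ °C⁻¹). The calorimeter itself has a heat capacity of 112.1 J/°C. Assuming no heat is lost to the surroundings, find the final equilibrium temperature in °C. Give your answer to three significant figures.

T_f = 33.9 °C

Heat lost by copper = heat gained by glycerol + calorimeter.
(377.5)(0.389)(129.3 − T) = [(333.1)(2.44) + 112.1](T − 18.7)
146.8475 (129.3 − T) = 924.864 (T − 18.7)
18987 − 146.8475 T = 924.864 T − 17295
36282 = 1071.7115 T
T = 33.85 °C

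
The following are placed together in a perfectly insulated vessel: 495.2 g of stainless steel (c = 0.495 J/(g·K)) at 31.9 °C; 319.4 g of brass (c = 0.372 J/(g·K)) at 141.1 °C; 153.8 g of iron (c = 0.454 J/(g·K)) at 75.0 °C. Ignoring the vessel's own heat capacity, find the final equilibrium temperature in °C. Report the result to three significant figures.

T_f = 68.7 °C

Σ mᵢcᵢ(T − Tᵢ) = 0  ⇒  T = Σ mᵢcᵢTᵢ / Σ mᵢcᵢ
Σ mᵢcᵢ = 495.2×0.495 + 319.4×0.372 + 153.8×0.454 = 433.7660
Σ mᵢcᵢTᵢ = 245.124×31.9 + 118.8168×141.1 + 69.8252×75.0 = 29821
T = 29821 / 433.7660 = 68.749 °C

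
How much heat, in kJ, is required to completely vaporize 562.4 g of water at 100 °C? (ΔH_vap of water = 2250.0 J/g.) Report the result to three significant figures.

q = 1270 kJ

q = m × ΔH_vap = 562.4 × 2250.0 = 1265000 J = 1270 kJ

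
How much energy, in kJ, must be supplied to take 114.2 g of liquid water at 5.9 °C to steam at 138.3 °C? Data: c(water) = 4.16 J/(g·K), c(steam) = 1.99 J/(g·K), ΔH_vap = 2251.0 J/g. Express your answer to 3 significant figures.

q1 (heat water 5.9→100.0 °C): 114.2 × 4.16 × 94.1 = 44704 J
q2 (vaporize at 100 °C): 114.2 × 2251.0 = 257064 J
q3 (heat steam 100.0→138.3 °C): 114.2 × 1.99 × 38.3 = 8704 J
Total: 44704 + 257064 + 8704 = 310472 J = 310 kJ

q = 310 kJ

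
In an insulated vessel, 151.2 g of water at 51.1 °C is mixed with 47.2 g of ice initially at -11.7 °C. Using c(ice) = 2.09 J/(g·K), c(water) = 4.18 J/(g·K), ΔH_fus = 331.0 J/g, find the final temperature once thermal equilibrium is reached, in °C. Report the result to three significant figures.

Heat to bring ice to 0 °C and melt it: q₁ = 47.2×2.09×11.7 + 47.2×331.0 = 16777 J
Heat the water can supply cooling to 0 °C: 151.2×4.18×51.1 = 32296.0 J > q₁, so all ice melts.
Energy balance: 151.2×4.18×(51.1 − T) = 16777 + 47.2×4.18×(T − 0)
632.016(51.1 − T) = 16777 + 197.296 T
32296.0 − 16777 = 829.312 T
T = 15519.0 / 829.312 = 18.71 °C

T_f = 18.7 °C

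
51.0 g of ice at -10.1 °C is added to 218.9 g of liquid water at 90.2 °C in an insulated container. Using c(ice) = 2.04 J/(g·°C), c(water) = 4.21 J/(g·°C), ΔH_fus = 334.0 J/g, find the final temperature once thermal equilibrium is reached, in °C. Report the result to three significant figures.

T_f = 57.2 °C

Heat to bring ice to 0 °C and melt it: q₁ = 51.0×2.04×10.1 + 51.0×334.0 = 18085 J
Heat the water can supply cooling to 0 °C: 218.9×4.21×90.2 = 83125.5 J > q₁, so all ice melts.
Energy balance: 218.9×4.21×(90.2 − T) = 18085 + 51.0×4.21×(T − 0)
921.569(90.2 − T) = 18085 + 214.71 T
83125.5 − 18085 = 1136.279 T
T = 65040.5 / 1136.279 = 57.24 °C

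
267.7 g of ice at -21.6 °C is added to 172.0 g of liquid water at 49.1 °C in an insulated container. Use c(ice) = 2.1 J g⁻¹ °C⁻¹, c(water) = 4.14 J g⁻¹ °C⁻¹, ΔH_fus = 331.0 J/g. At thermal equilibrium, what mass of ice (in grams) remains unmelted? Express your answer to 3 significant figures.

Heat to warm all ice to 0 °C: 267.7×2.1×21.6 = 12143 J
Heat released by water cooling to 0 °C: 172.0×4.14×49.1 = 34963 J
34963 J < 12143 + 267.7×331.0 = 100751.7 J, so not all ice melts; final T = 0 °C.
Heat left for melting: 34963 − 12143 = 22820 J
Mass melted = 22820 / 331.0 = 68.94 g
Ice remaining = 267.7 − 68.94 = 198.76 g

m_ice remaining = 199 g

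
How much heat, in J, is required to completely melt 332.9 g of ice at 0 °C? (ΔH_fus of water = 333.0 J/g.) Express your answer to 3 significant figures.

q = m × ΔH_fus = 332.9 × 333.0 = 110900 J

q = 111000 J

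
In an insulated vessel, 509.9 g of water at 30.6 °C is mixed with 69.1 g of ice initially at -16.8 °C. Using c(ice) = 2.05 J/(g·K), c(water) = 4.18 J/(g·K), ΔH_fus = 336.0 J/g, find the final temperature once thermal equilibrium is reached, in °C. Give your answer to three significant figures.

Heat to bring ice to 0 °C and melt it: q₁ = 69.1×2.05×16.8 + 69.1×336.0 = 25597 J
Heat the water can supply cooling to 0 °C: 509.9×4.18×30.6 = 65220.3 J > q₁, so all ice melts.
Energy balance: 509.9×4.18×(30.6 − T) = 25597 + 69.1×4.18×(T − 0)
2131.382(30.6 − T) = 25597 + 288.838 T
65220.3 − 25597 = 2420.220 T
T = 39623.3 / 2420.220 = 16.37 °C

T_f = 16.4 °C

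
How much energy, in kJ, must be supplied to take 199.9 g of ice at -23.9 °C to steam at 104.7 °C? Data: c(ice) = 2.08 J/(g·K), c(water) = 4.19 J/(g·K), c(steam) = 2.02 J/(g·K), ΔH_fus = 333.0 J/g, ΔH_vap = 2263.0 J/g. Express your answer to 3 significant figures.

q1 (heat ice -23.9→0.0 °C): 199.9 × 2.08 × 23.9 = 9937 J
q2 (melt at 0 °C): 199.9 × 333.0 = 66567 J
q3 (heat water 0.0→100.0 °C): 199.9 × 4.19 × 100.0 = 83758 J
q4 (vaporize at 100 °C): 199.9 × 2263.0 = 452374 J
q5 (heat steam 100.0→104.7 °C): 199.9 × 2.02 × 4.7 = 1898 J
Total: 9937 + 66567 + 83758 + 452374 + 1898 = 614534 J = 615 kJ

q = 615 kJ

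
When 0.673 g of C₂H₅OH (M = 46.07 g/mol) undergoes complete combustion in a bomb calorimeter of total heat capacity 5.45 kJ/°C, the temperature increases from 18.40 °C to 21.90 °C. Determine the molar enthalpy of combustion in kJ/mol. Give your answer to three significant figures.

ΔH = -1310 kJ/mol

ΔT = 21.90 − 18.40 = 3.50 °C
q_cal = C_cal × ΔT = 5.45 × 3.50 = 19.075 kJ
n = 0.673 / 46.07 = 0.01461 mol
q_rxn = −q_cal = -19.075 kJ
ΔH = -19.075 / 0.01461 = -1306 kJ/mol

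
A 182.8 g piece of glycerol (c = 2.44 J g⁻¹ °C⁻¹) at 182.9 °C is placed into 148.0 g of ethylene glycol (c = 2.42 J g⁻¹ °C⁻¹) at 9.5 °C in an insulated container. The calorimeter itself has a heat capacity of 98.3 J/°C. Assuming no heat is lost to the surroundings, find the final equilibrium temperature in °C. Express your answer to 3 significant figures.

Heat lost by glycerol = heat gained by ethylene glycol + calorimeter.
(182.8)(2.44)(182.9 − T) = [(148.0)(2.42) + 98.3](T − 9.5)
446.032 (182.9 − T) = 456.46 (T − 9.5)
81579 − 446.032 T = 456.46 T − 4336.4
85915.4 = 902.492 T
T = 95.20 °C

T_f = 95.2 °C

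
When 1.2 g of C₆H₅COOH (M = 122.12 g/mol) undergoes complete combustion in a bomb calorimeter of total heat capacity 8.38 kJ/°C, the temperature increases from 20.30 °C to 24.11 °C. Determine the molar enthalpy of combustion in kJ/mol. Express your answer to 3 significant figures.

ΔT = 24.11 − 20.30 = 3.81 °C
q_cal = C_cal × ΔT = 8.38 × 3.81 = 31.9278 kJ
n = 1.2 / 122.12 = 0.009826 mol
q_rxn = −q_cal = -31.9278 kJ
ΔH = -31.9278 / 0.009826 = -3249 kJ/mol

ΔH = -3250 kJ/mol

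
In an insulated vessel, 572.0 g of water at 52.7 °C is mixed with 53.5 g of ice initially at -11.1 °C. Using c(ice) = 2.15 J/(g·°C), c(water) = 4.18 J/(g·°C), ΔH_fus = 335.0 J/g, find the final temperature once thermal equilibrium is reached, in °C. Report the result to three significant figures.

Heat to bring ice to 0 °C and melt it: q₁ = 53.5×2.15×11.1 + 53.5×335.0 = 19199 J
Heat the water can supply cooling to 0 °C: 572.0×4.18×52.7 = 126004 J > q₁, so all ice melts.
Energy balance: 572.0×4.18×(52.7 − T) = 19199 + 53.5×4.18×(T − 0)
2390.96(52.7 − T) = 19199 + 223.63 T
126004 − 19199 = 2614.59 T
T = 106805 / 2614.59 = 40.8496 °C

T_f = 40.8 °C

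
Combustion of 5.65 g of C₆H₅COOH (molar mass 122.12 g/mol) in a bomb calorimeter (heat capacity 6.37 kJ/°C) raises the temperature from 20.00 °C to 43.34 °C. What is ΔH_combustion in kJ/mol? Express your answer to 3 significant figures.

ΔT = 43.34 − 20.00 = 23.34 °C
q_cal = C_cal × ΔT = 6.37 × 23.34 = 148.6758 kJ
n = 5.65 / 122.12 = 0.04627 mol
q_rxn = −q_cal = -148.6758 kJ
ΔH = -148.6758 / 0.04627 = -3213 kJ/mol

ΔH = -3210 kJ/mol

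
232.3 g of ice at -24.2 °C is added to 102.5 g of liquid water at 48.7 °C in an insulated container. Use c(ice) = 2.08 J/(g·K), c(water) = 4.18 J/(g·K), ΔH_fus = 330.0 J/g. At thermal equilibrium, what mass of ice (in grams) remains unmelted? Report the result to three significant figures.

Heat to warm all ice to 0 °C: 232.3×2.08×24.2 = 11693 J
Heat released by water cooling to 0 °C: 102.5×4.18×48.7 = 20866 J
20866 J < 11693 + 232.3×330.0 = 88352 J, so not all ice melts; final T = 0 °C.
Heat left for melting: 20866 − 11693 = 9173 J
Mass melted = 9173 / 330.0 = 27.80 g
Ice remaining = 232.3 − 27.80 = 204.50 g

m_ice remaining = 205 g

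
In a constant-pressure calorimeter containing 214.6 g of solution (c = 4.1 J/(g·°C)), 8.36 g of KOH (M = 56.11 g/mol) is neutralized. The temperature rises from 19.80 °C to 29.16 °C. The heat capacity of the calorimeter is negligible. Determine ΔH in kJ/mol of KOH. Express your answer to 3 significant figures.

|ΔT| = |29.16 − 19.80| = 9.36 °C
|q_surr| = (214.6 × 4.1) × 9.36 = 879.86 × 9.36 = 8235 J
n(KOH) = 8.36 / 56.11 = 0.1490 mol
Temperature rose, so q_rxn = −|q_surr| = -8.235 kJ
ΔH = q_rxn / n = -55.27 kJ/mol

ΔH = -55.3 kJ/mol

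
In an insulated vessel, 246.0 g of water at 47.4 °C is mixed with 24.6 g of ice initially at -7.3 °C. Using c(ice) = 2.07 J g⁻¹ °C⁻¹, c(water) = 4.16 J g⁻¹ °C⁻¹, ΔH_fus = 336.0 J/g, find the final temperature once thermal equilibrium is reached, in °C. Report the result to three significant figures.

Heat to bring ice to 0 °C and melt it: q₁ = 24.6×2.07×7.3 + 24.6×336.0 = 8637.3 J
Heat the water can supply cooling to 0 °C: 246.0×4.16×47.4 = 48507.3 J > q₁, so all ice melts.
Energy balance: 246.0×4.16×(47.4 − T) = 8637.3 + 24.6×4.16×(T − 0)
1023.36(47.4 − T) = 8637.3 + 102.336 T
48507.3 − 8637.3 = 1125.696 T
T = 39870.0 / 1125.696 = 35.42 °C

T_f = 35.4 °C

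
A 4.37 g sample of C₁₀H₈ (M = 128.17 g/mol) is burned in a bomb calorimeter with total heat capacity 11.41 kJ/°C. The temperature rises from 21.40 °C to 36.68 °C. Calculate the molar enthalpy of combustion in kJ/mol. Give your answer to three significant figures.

ΔT = 36.68 − 21.40 = 15.28 °C
q_cal = C_cal × ΔT = 11.41 × 15.28 = 174.3448 kJ
n = 4.37 / 128.17 = 0.03410 mol
q_rxn = −q_cal = -174.3448 kJ
ΔH = -174.3448 / 0.03410 = -5113 kJ/mol

ΔH = -5110 kJ/mol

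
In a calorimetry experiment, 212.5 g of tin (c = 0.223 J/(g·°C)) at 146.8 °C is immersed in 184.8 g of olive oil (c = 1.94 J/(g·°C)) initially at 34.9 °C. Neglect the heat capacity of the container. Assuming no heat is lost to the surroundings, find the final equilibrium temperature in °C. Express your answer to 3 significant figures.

Heat lost by tin = heat gained by olive oil.
(212.5)(0.223)(146.8 − T) = (184.8)(1.94)(T − 34.9)
47.3875 (146.8 − T) = 358.512 (T − 34.9)
6956.5 − 47.3875 T = 358.512 T − 12512
19468.5 = 405.8995 T
T = 47.96 °C

T_f = 48.0 °C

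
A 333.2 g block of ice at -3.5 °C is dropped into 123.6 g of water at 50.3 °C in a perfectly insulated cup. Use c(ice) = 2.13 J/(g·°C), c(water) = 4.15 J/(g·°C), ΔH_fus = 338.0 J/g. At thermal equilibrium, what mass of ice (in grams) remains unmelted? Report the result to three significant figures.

Heat to warm all ice to 0 °C: 333.2×2.13×3.5 = 2484.0 J
Heat released by water cooling to 0 °C: 123.6×4.15×50.3 = 25801 J
25801 J < 2484.0 + 333.2×338.0 = 115105.6 J, so not all ice melts; final T = 0 °C.
Heat left for melting: 25801 − 2484.0 = 23317.0 J
Mass melted = 23317.0 / 338.0 = 68.99 g
Ice remaining = 333.2 − 68.99 = 264.21 g

m_ice remaining = 264 g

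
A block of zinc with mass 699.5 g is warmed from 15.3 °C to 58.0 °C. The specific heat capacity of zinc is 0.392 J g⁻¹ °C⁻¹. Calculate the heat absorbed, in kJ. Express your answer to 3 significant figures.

q = m c ΔT = 699.5 × 0.392 × (58.0 − 15.3)
q = 699.5 × 0.392 × 42.7 = 11710 J = 11.7 kJ

q = 11.7 kJ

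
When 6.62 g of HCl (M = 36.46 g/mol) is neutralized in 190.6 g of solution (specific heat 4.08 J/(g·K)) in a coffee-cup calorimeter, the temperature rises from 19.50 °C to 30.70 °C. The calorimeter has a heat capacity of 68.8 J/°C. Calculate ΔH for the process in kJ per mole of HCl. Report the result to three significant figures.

ΔH = -52.2 kJ/mol

|ΔT| = |30.70 − 19.50| = 11.20 °C
|q_surr| = (190.6 × 4.08 + 68.8) × 11.20 = 846.448 × 11.20 = 9480 J
n(HCl) = 6.62 / 36.46 = 0.1816 mol
Temperature rose, so q_rxn = −|q_surr| = -9.480 kJ
ΔH = q_rxn / n = -52.20 kJ/mol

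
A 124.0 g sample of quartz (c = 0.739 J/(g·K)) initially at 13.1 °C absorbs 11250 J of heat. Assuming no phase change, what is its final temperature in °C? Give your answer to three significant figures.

ΔT = q / (m c) = 11250 / (124.0 × 0.739) = 122.8 °C
T_f = 13.1 + 122.8 = 135.9 °C

T_f = 136 °C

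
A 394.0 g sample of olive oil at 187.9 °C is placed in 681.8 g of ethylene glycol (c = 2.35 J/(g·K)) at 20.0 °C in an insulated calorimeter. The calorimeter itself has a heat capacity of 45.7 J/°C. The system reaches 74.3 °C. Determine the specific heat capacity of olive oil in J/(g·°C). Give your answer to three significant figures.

q_gained = (681.8 × 2.35 + 45.7) × (74.3 − 20.0) = 89480 J
q_lost = 394.0 × c × (187.9 − 74.3) = 44758.4 c
Set equal: c = 89480 / 44758.4 = 2.00 J/(g·°C)

c = 2.00 J/(g·°C)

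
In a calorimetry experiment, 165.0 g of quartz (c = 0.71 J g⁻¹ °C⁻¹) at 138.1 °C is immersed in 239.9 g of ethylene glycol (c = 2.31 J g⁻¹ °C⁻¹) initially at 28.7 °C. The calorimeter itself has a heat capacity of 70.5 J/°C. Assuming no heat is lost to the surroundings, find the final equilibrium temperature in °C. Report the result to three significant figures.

Heat lost by quartz = heat gained by ethylene glycol + calorimeter.
(165.0)(0.71)(138.1 − T) = [(239.9)(2.31) + 70.5](T − 28.7)
117.15 (138.1 − T) = 624.669 (T − 28.7)
16178 − 117.15 T = 624.669 T − 17928
34106 = 741.819 T
T = 45.98 °C

T_f = 46.0 °C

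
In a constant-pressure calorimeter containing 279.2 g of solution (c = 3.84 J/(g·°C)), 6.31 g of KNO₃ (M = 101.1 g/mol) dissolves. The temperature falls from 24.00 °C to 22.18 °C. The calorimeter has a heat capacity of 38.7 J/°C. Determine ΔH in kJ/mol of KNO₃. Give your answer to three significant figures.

|ΔT| = |22.18 − 24.00| = 1.82 °C
|q_surr| = (279.2 × 3.84 + 38.7) × 1.82 = 1110.828 × 1.82 = 2022 J
n(KNO₃) = 6.31 / 101.1 = 0.06241 mol
Temperature fell, so q_rxn = +|q_surr| = 2.022 kJ
ΔH = q_rxn / n = 32.40 kJ/mol

ΔH = 32.4 kJ/mol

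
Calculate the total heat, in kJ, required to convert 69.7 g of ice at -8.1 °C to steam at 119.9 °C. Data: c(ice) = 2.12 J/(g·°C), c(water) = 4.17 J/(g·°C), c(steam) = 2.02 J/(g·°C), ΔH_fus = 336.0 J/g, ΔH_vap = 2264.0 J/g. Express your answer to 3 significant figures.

q1 (heat ice -8.1→0.0 °C): 69.7 × 2.12 × 8.1 = 1197 J
q2 (melt at 0 °C): 69.7 × 336.0 = 23419 J
q3 (heat water 0.0→100.0 °C): 69.7 × 4.17 × 100.0 = 29065 J
q4 (vaporize at 100 °C): 69.7 × 2264.0 = 157801 J
q5 (heat steam 100.0→119.9 °C): 69.7 × 2.02 × 19.9 = 2802 J
Total: 1197 + 23419 + 29065 + 157801 + 2802 = 214284 J = 214 kJ

q = 214 kJ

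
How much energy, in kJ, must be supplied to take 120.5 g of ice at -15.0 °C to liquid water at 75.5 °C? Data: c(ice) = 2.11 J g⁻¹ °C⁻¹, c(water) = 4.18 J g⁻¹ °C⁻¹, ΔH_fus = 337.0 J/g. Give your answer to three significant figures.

q1 (heat ice -15.0→0.0 °C): 120.5 × 2.11 × 15.0 = 3814 J
q2 (melt at 0 °C): 120.5 × 337.0 = 40609 J
q3 (heat water 0.0→75.5 °C): 120.5 × 4.18 × 75.5 = 38029 J
Total: 3814 + 40609 + 38029 = 82452 J = 82.5 kJ

q = 82.5 kJ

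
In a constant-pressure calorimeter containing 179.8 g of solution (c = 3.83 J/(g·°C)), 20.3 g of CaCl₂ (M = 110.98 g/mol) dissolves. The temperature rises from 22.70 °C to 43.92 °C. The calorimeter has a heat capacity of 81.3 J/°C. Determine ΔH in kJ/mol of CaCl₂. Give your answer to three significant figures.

ΔH = -89.3 kJ/mol

|ΔT| = |43.92 − 22.70| = 21.22 °C
|q_surr| = (179.8 × 3.83 + 81.3) × 21.22 = 769.934 × 21.22 = 16340 J
n(CaCl₂) = 20.3 / 110.98 = 0.1829 mol
Temperature rose, so q_rxn = −|q_surr| = -16.34 kJ
ΔH = q_rxn / n = -89.34 kJ/mol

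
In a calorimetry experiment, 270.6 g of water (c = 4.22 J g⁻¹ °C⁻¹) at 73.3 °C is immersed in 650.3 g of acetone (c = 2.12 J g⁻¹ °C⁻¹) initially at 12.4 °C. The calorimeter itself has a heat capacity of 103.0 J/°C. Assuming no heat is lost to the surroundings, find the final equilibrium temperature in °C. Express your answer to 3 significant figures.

T_f = 38.9 °C

Heat lost by water = heat gained by acetone + calorimeter.
(270.6)(4.22)(73.3 − T) = [(650.3)(2.12) + 103.0](T − 12.4)
1141.932 (73.3 − T) = 1481.636 (T − 12.4)
83704 − 1141.932 T = 1481.636 T − 18372
102076 = 2623.568 T
T = 38.91 °C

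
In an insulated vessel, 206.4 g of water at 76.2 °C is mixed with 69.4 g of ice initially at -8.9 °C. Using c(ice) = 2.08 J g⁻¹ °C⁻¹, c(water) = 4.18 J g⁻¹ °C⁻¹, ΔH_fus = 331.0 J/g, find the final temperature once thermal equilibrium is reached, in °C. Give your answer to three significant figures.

Heat to bring ice to 0 °C and melt it: q₁ = 69.4×2.08×8.9 + 69.4×331.0 = 24256 J
Heat the water can supply cooling to 0 °C: 206.4×4.18×76.2 = 65741.7 J > q₁, so all ice melts.
Energy balance: 206.4×4.18×(76.2 − T) = 24256 + 69.4×4.18×(T − 0)
862.752(76.2 − T) = 24256 + 290.092 T
65741.7 − 24256 = 1152.844 T
T = 41485.7 / 1152.844 = 35.99 °C

T_f = 36.0 °C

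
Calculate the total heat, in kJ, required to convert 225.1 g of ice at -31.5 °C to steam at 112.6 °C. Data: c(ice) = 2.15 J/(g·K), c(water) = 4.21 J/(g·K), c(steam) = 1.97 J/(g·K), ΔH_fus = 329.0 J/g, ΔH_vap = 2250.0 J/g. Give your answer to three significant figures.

q = 696 kJ

q1 (heat ice -31.5→0.0 °C): 225.1 × 2.15 × 31.5 = 15245 J
q2 (melt at 0 °C): 225.1 × 329.0 = 74058 J
q3 (heat water 0.0→100.0 °C): 225.1 × 4.21 × 100.0 = 94767 J
q4 (vaporize at 100 °C): 225.1 × 2250.0 = 506475 J
q5 (heat steam 100.0→112.6 °C): 225.1 × 1.97 × 12.6 = 5587 J
Total: 15245 + 74058 + 94767 + 506475 + 5587 = 696132 J = 696 kJ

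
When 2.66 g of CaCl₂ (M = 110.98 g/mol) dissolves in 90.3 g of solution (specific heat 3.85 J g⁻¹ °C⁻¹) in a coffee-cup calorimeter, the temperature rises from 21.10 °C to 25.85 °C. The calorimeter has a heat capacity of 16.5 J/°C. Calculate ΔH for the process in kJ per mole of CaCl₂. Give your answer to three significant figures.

|ΔT| = |25.85 − 21.10| = 4.75 °C
|q_surr| = (90.3 × 3.85 + 16.5) × 4.75 = 364.155 × 4.75 = 1730 J
n(CaCl₂) = 2.66 / 110.98 = 0.02397 mol
Temperature rose, so q_rxn = −|q_surr| = -1.730 kJ
ΔH = q_rxn / n = -72.17 kJ/mol

ΔH = -72.2 kJ/mol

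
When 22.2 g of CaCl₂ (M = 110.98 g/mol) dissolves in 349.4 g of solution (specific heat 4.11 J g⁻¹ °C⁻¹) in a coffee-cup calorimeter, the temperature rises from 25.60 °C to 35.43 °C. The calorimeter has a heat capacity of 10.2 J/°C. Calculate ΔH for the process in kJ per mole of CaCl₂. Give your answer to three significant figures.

ΔH = -71.1 kJ/mol

|ΔT| = |35.43 − 25.60| = 9.83 °C
|q_surr| = (349.4 × 4.11 + 10.2) × 9.83 = 1446.234 × 9.83 = 14220 J
n(CaCl₂) = 22.2 / 110.98 = 0.2000 mol
Temperature rose, so q_rxn = −|q_surr| = -14.22 kJ
ΔH = q_rxn / n = -71.10 kJ/mol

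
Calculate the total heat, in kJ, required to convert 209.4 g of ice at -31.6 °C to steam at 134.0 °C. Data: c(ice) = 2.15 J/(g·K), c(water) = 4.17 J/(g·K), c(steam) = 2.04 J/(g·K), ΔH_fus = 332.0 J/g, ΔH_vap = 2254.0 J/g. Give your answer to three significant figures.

q = 658 kJ

q1 (heat ice -31.6→0.0 °C): 209.4 × 2.15 × 31.6 = 14227 J
q2 (melt at 0 °C): 209.4 × 332.0 = 69521 J
q3 (heat water 0.0→100.0 °C): 209.4 × 4.17 × 100.0 = 87320 J
q4 (vaporize at 100 °C): 209.4 × 2254.0 = 471988 J
q5 (heat steam 100.0→134.0 °C): 209.4 × 2.04 × 34.0 = 14524 J
Total: 14227 + 69521 + 87320 + 471988 + 14524 = 657580 J = 658 kJ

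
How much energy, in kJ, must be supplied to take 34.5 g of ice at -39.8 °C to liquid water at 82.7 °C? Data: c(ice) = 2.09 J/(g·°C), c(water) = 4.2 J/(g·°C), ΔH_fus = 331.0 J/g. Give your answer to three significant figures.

q1 (heat ice -39.8→0.0 °C): 34.5 × 2.09 × 39.8 = 2870 J
q2 (melt at 0 °C): 34.5 × 331.0 = 11420 J
q3 (heat water 0.0→82.7 °C): 34.5 × 4.2 × 82.7 = 11983 J
Total: 2870 + 11420 + 11983 = 26273 J = 26.3 kJ

q = 26.3 kJ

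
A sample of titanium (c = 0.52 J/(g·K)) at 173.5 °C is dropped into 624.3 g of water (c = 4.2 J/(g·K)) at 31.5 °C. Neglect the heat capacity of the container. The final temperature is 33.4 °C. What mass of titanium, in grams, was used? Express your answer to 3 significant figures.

q_gained = (624.3 × 4.2) × (33.4 − 31.5) = 4982 J
q_lost = m × 0.52 × (173.5 − 33.4) = 72.852 m
m = 4982 / 72.852 = 68.4 g

m = 68.4 g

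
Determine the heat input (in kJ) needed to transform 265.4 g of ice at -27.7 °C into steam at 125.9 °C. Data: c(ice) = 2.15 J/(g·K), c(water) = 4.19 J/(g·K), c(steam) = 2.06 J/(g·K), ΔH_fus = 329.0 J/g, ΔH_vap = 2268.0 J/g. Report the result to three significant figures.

q1 (heat ice -27.7→0.0 °C): 265.4 × 2.15 × 27.7 = 15806 J
q2 (melt at 0 °C): 265.4 × 329.0 = 87317 J
q3 (heat water 0.0→100.0 °C): 265.4 × 4.19 × 100.0 = 111203 J
q4 (vaporize at 100 °C): 265.4 × 2268.0 = 601927 J
q5 (heat steam 100.0→125.9 °C): 265.4 × 2.06 × 25.9 = 14160 J
Total: 15806 + 87317 + 111203 + 601927 + 14160 = 830413 J = 830 kJ

q = 830 kJ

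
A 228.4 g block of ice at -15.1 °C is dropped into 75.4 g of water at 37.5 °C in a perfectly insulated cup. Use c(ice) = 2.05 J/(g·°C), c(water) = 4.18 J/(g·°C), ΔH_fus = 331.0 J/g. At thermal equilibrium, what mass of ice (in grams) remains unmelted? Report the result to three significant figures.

Heat to warm all ice to 0 °C: 228.4×2.05×15.1 = 7070.1 J
Heat released by water cooling to 0 °C: 75.4×4.18×37.5 = 11819 J
11819 J < 7070.1 + 228.4×331.0 = 82670.5 J, so not all ice melts; final T = 0 °C.
Heat left for melting: 11819 − 7070.1 = 4748.9 J
Mass melted = 4748.9 / 331.0 = 14.35 g
Ice remaining = 228.4 − 14.35 = 214.05 g

m_ice remaining = 214 g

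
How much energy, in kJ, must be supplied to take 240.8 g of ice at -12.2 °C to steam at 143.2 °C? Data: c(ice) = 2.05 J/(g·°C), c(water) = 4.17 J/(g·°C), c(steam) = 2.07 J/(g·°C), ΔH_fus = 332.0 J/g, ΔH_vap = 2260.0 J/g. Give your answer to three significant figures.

q = 752 kJ

q1 (heat ice -12.2→0.0 °C): 240.8 × 2.05 × 12.2 = 6022 J
q2 (melt at 0 °C): 240.8 × 332.0 = 79946 J
q3 (heat water 0.0→100.0 °C): 240.8 × 4.17 × 100.0 = 100414 J
q4 (vaporize at 100 °C): 240.8 × 2260.0 = 544208 J
q5 (heat steam 100.0→143.2 °C): 240.8 × 2.07 × 43.2 = 21533 J
Total: 6022 + 79946 + 100414 + 544208 + 21533 = 752123 J = 752 kJ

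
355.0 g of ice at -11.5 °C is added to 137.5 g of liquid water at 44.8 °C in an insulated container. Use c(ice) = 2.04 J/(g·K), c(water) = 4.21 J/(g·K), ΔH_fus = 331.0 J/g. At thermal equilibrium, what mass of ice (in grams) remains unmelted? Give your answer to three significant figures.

m_ice remaining = 302 g

Heat to warm all ice to 0 °C: 355.0×2.04×11.5 = 8328.3 J
Heat released by water cooling to 0 °C: 137.5×4.21×44.8 = 25934 J
25934 J < 8328.3 + 355.0×331.0 = 125833.3 J, so not all ice melts; final T = 0 °C.
Heat left for melting: 25934 − 8328.3 = 17605.7 J
Mass melted = 17605.7 / 331.0 = 53.19 g
Ice remaining = 355.0 − 53.19 = 301.81 g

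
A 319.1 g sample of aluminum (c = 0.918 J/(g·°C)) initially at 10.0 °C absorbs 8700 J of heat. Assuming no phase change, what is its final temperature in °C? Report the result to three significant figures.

ΔT = q / (m c) = 8700 / (319.1 × 0.918) = 29.70 °C
T_f = 10.0 + 29.70 = 39.70 °C

T_f = 39.7 °C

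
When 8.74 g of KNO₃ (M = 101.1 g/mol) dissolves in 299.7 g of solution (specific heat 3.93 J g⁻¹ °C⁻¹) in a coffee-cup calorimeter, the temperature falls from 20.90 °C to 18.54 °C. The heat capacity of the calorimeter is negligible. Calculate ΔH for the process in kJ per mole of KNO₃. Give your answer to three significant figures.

ΔH = 32.2 kJ/mol

|ΔT| = |18.54 − 20.90| = 2.36 °C
|q_surr| = (299.7 × 3.93) × 2.36 = 1177.821 × 2.36 = 2780 J
n(KNO₃) = 8.74 / 101.1 = 0.08645 mol
Temperature fell, so q_rxn = +|q_surr| = 2.780 kJ
ΔH = q_rxn / n = 32.16 kJ/mol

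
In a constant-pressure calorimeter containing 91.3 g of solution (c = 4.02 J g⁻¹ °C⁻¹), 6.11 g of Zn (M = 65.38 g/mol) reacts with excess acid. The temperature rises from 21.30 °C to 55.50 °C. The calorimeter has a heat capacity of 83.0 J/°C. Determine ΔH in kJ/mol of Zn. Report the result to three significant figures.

|ΔT| = |55.50 − 21.30| = 34.20 °C
|q_surr| = (91.3 × 4.02 + 83.0) × 34.20 = 450.026 × 34.20 = 15390 J
n(Zn) = 6.11 / 65.38 = 0.09345 mol
Temperature rose, so q_rxn = −|q_surr| = -15.39 kJ
ΔH = q_rxn / n = -164.7 kJ/mol

ΔH = -165 kJ/mol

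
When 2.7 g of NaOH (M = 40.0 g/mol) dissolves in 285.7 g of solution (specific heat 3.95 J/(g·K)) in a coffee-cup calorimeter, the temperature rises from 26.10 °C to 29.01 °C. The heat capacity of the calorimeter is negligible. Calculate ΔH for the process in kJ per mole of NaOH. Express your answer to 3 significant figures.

ΔH = -48.7 kJ/mol

|ΔT| = |29.01 − 26.10| = 2.91 °C
|q_surr| = (285.7 × 3.95) × 2.91 = 1128.515 × 2.91 = 3284 J
n(NaOH) = 2.7 / 40.0 = 0.06750 mol
Temperature rose, so q_rxn = −|q_surr| = -3.284 kJ
ΔH = q_rxn / n = -48.65 kJ/mol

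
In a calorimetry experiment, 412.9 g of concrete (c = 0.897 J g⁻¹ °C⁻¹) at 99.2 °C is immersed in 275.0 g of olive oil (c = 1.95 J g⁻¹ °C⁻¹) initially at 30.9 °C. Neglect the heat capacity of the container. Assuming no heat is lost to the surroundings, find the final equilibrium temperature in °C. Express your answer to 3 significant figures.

T_f = 58.8 °C

Heat lost by concrete = heat gained by olive oil.
(412.9)(0.897)(99.2 − T) = (275.0)(1.95)(T − 30.9)
370.3713 (99.2 − T) = 536.25 (T − 30.9)
36741 − 370.3713 T = 536.25 T − 16570
53311 = 906.6213 T
T = 58.80 °C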